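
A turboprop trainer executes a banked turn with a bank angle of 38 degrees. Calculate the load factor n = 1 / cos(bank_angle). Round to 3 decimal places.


Step 1: Convert 38 degrees to radians = 0.663225
Step 2: cos(38 deg) = 0.788011
Step 3: n = 1 / 0.788011 = 1.269

1.269


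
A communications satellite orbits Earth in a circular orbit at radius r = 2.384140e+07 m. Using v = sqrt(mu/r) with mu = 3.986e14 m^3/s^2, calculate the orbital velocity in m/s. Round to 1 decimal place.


Step 1: mu / r = 3.986e14 / 2.384140e+07 = 16718816.848
Step 2: v = sqrt(16718816.848) = 4088.9 m/s

4088.9


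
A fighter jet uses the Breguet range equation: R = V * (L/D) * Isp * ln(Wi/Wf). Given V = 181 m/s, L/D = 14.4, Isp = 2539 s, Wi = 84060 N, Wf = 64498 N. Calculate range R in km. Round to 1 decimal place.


Step 1: Coefficient = V * (L/D) * Isp = 181 * 14.4 * 2539 = 6617649.6 m
Step 2: Wi/Wf = 84060 / 64498 = 1.303296
Step 3: ln(1.303296) = 0.264897
Step 4: R = 6617649.6 * 0.264897 = 1752993.0 m = 1753.0 km

1753.0


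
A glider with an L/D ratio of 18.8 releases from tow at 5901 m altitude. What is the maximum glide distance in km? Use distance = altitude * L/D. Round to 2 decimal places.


Step 1: Glide distance = altitude * L/D = 5901 * 18.8 = 110938.8 m
Step 2: Convert to km: 110938.8 / 1000 = 110.94 km

110.94


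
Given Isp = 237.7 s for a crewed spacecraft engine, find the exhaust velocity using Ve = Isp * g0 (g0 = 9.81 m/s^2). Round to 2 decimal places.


Step 1: Ve = Isp * g0 = 237.7 * 9.81
Step 2: Ve = 2331.84 m/s

2331.84


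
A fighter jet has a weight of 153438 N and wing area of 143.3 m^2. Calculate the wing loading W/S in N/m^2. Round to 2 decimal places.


Step 1: Wing loading = W / S = 153438 / 143.3
Step 2: Wing loading = 1070.75 N/m^2

1070.75


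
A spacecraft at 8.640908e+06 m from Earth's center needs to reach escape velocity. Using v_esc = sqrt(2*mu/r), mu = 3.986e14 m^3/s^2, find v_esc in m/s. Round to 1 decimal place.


Step 1: 2*mu/r = 2 * 3.986e14 / 8.640908e+06 = 92258822.7996
Step 2: v_esc = sqrt(92258822.7996) = 9605.1 m/s

9605.1


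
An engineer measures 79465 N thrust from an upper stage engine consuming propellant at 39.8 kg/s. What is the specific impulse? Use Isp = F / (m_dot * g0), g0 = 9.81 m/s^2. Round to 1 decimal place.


Step 1: m_dot * g0 = 39.8 * 9.81 = 390.44
Step 2: Isp = 79465 / 390.44 = 203.5 s

203.5


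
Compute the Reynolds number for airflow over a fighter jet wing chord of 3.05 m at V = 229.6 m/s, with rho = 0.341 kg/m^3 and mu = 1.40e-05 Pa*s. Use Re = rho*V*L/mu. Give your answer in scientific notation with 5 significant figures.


Step 1: Numerator = rho * V * L = 0.341 * 229.6 * 3.05 = 238.79548
Step 2: Re = 238.79548 / 1.40e-05
Step 3: Re = 1.7057e+07

1.7057e+07


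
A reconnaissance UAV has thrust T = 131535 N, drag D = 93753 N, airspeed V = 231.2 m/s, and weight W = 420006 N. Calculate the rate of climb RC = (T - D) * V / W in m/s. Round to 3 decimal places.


Step 1: Excess thrust = T - D = 131535 - 93753 = 37782 N
Step 2: Excess power = 37782 * 231.2 = 8735198.4 W
Step 3: RC = 8735198.4 / 420006 = 20.798 m/s

20.798


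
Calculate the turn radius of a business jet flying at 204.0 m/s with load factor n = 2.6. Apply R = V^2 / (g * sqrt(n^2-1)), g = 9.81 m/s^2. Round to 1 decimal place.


Step 1: V^2 = 204.0^2 = 41616.0
Step 2: n^2 - 1 = 2.6^2 - 1 = 5.76
Step 3: sqrt(5.76) = 2.4
Step 4: R = 41616.0 / (9.81 * 2.4) = 1767.6 m

1767.6


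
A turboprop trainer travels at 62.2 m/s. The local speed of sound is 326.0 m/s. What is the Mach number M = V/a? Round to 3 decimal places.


Step 1: M = V / a = 62.2 / 326.0
Step 2: M = 0.191

0.191


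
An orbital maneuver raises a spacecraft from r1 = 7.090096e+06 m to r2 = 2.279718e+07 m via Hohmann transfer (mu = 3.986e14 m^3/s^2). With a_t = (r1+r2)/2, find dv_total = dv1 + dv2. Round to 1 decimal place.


Step 1: Transfer semi-major axis a_t = (7.090096e+06 + 2.279718e+07) / 2 = 1.494364e+07 m
Step 2: v1 (circular at r1) = sqrt(mu/r1) = 7497.95 m/s
Step 3: v_t1 = sqrt(mu*(2/r1 - 1/a_t)) = 9260.94 m/s
Step 4: dv1 = |9260.94 - 7497.95| = 1762.99 m/s
Step 5: v2 (circular at r2) = 4181.46 m/s, v_t2 = 2880.22 m/s
Step 6: dv2 = |4181.46 - 2880.22| = 1301.24 m/s
Step 7: Total delta-v = 1762.99 + 1301.24 = 3064.2 m/s

3064.2


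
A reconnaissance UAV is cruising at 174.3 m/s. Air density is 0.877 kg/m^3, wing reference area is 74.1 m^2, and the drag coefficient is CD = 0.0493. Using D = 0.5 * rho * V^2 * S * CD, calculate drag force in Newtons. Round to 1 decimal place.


Step 1: Dynamic pressure q = 0.5 * 0.877 * 174.3^2 = 13321.8449 Pa
Step 2: Drag D = q * S * CD = 13321.8449 * 74.1 * 0.0493
Step 3: D = 48666.4 N

48666.4


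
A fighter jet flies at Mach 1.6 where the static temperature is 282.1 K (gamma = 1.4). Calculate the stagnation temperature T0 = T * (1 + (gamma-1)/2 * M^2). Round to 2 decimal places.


Step 1: (gamma-1)/2 = 0.2
Step 2: M^2 = 2.56
Step 3: 1 + 0.2 * 2.56 = 1.512
Step 4: T0 = 282.1 * 1.512 = 426.54 K

426.54


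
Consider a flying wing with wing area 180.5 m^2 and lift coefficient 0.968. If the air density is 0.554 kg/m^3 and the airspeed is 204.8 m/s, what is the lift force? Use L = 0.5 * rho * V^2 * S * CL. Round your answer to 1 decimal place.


Step 1: Calculate dynamic pressure q = 0.5 * 0.554 * 204.8^2 = 0.5 * 0.554 * 41943.04 = 11618.2221 Pa
Step 2: Multiply by wing area and lift coefficient: L = 11618.2221 * 180.5 * 0.968
Step 3: L = 2097089.0854 * 0.968 = 2029982.2 N

2029982.2


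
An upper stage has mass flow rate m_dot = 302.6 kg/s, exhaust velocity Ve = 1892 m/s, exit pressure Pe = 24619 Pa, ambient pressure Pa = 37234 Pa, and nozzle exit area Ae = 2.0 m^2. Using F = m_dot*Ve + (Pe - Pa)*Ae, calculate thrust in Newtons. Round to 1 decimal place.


Step 1: Momentum thrust = m_dot * Ve = 302.6 * 1892 = 572519.2 N
Step 2: Pressure thrust = (Pe - Pa) * Ae = (24619 - 37234) * 2.0 = -25230.0 N
Step 3: Total thrust F = 572519.2 + -25230.0 = 547289.2 N

547289.2


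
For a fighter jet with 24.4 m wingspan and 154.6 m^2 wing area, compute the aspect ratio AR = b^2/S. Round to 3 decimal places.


Step 1: b^2 = 24.4^2 = 595.36
Step 2: AR = 595.36 / 154.6 = 3.851

3.851


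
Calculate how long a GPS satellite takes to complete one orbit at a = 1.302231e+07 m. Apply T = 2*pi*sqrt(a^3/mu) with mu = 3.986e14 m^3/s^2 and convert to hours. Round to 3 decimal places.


Step 1: a^3 / mu = 2.208331e+21 / 3.986e14 = 5.540217e+06
Step 2: sqrt(5.540217e+06) = 2353.7666 s
Step 3: T = 2*pi * 2353.7666 = 14789.15 s
Step 4: T in hours = 14789.15 / 3600 = 4.108 hours

4.108


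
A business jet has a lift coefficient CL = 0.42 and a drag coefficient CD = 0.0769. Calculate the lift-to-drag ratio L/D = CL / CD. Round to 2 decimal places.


Step 1: L/D = CL / CD = 0.42 / 0.0769
Step 2: L/D = 5.46

5.46


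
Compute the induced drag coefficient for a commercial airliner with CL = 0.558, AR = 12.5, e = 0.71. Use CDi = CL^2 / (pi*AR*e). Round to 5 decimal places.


Step 1: CL^2 = 0.558^2 = 0.311364
Step 2: pi * AR * e = 3.14159 * 12.5 * 0.71 = 27.881635
Step 3: CDi = 0.311364 / 27.881635 = 0.01117

0.01117


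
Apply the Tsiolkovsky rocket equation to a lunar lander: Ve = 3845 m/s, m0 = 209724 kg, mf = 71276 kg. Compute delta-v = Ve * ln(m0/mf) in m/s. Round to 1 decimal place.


Step 1: Mass ratio m0/mf = 209724 / 71276 = 2.942421
Step 2: ln(2.942421) = 1.079233
Step 3: delta-v = 3845 * 1.079233 = 4149.6 m/s

4149.6


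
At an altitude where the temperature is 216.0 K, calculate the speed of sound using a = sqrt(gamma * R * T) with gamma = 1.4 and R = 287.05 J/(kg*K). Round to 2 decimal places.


Step 1: gamma * R * T = 1.4 * 287.05 * 216.0 = 86803.92
Step 2: a = sqrt(86803.92) = 294.63 m/s

294.63


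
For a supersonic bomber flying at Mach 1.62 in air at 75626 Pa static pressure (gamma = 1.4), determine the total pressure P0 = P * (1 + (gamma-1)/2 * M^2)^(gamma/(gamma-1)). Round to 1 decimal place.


Step 1: (gamma-1)/2 * M^2 = 0.2 * 2.6244 = 0.52488
Step 2: 1 + 0.52488 = 1.52488
Step 3: Exponent gamma/(gamma-1) = 3.5
Step 4: P0 = 75626 * 1.52488^3.5 = 331128.0 Pa

331128.0


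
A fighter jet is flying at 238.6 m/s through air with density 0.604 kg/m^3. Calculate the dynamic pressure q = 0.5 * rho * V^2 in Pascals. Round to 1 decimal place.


Step 1: V^2 = 238.6^2 = 56929.96
Step 2: q = 0.5 * 0.604 * 56929.96
Step 3: q = 17192.8 Pa

17192.8


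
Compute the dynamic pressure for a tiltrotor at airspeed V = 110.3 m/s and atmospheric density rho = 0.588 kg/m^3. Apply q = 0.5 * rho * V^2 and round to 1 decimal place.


Step 1: V^2 = 110.3^2 = 12166.09
Step 2: q = 0.5 * 0.588 * 12166.09
Step 3: q = 3576.8 Pa

3576.8


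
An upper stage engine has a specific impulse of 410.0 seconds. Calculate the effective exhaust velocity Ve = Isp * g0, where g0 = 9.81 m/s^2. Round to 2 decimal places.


Step 1: Ve = Isp * g0 = 410.0 * 9.81
Step 2: Ve = 4022.10 m/s

4022.10


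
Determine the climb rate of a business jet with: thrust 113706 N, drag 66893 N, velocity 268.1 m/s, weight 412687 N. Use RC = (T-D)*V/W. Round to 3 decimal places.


Step 1: Excess thrust = T - D = 113706 - 66893 = 46813 N
Step 2: Excess power = 46813 * 268.1 = 12550565.3 W
Step 3: RC = 12550565.3 / 412687 = 30.412 m/s

30.412


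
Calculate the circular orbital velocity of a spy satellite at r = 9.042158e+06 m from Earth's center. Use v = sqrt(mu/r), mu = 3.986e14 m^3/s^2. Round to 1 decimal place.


Step 1: mu / r = 3.986e14 / 9.042158e+06 = 44082397.1446
Step 2: v = sqrt(44082397.1446) = 6639.5 m/s

6639.5


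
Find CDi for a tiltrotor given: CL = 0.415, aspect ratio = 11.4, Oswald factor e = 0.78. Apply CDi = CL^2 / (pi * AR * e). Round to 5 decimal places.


Step 1: CL^2 = 0.415^2 = 0.172225
Step 2: pi * AR * e = 3.14159 * 11.4 * 0.78 = 27.935042
Step 3: CDi = 0.172225 / 27.935042 = 0.00617

0.00617


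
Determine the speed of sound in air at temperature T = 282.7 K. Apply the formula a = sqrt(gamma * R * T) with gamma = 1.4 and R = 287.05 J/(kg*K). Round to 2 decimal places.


Step 1: gamma * R * T = 1.4 * 287.05 * 282.7 = 113608.649
Step 2: a = sqrt(113608.649) = 337.06 m/s

337.06


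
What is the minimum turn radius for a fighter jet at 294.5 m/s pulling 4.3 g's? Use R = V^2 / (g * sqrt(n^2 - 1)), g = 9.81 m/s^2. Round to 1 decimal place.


Step 1: V^2 = 294.5^2 = 86730.25
Step 2: n^2 - 1 = 4.3^2 - 1 = 17.49
Step 3: sqrt(17.49) = 4.182105
Step 4: R = 86730.25 / (9.81 * 4.182105) = 2114.0 m

2114.0


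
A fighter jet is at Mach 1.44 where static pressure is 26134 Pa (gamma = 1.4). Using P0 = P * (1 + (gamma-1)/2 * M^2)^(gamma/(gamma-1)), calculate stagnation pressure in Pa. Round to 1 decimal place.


Step 1: (gamma-1)/2 * M^2 = 0.2 * 2.0736 = 0.41472
Step 2: 1 + 0.41472 = 1.41472
Step 3: Exponent gamma/(gamma-1) = 3.5
Step 4: P0 = 26134 * 1.41472^3.5 = 88014.2 Pa

88014.2


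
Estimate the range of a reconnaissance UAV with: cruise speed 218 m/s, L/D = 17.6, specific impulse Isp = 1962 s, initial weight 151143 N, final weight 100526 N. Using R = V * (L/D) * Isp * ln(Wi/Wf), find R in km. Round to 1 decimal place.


Step 1: Coefficient = V * (L/D) * Isp = 218 * 17.6 * 1962 = 7527801.6 m
Step 2: Wi/Wf = 151143 / 100526 = 1.503521
Step 3: ln(1.503521) = 0.40781
Step 4: R = 7527801.6 * 0.40781 = 3069912.8 m = 3069.9 km

3069.9


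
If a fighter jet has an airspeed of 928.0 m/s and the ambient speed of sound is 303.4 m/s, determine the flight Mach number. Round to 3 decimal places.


Step 1: M = V / a = 928.0 / 303.4
Step 2: M = 3.059

3.059


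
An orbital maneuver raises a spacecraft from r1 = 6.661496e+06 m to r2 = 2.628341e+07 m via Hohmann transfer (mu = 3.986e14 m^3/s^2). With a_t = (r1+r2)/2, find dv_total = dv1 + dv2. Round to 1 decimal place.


Step 1: Transfer semi-major axis a_t = (6.661496e+06 + 2.628341e+07) / 2 = 1.647245e+07 m
Step 2: v1 (circular at r1) = sqrt(mu/r1) = 7735.4 m/s
Step 3: v_t1 = sqrt(mu*(2/r1 - 1/a_t)) = 9771.12 m/s
Step 4: dv1 = |9771.12 - 7735.4| = 2035.72 m/s
Step 5: v2 (circular at r2) = 3894.29 m/s, v_t2 = 2476.48 m/s
Step 6: dv2 = |3894.29 - 2476.48| = 1417.81 m/s
Step 7: Total delta-v = 2035.72 + 1417.81 = 3453.5 m/s

3453.5


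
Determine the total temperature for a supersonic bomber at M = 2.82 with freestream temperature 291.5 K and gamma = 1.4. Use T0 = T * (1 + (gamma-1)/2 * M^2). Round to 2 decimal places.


Step 1: (gamma-1)/2 = 0.2
Step 2: M^2 = 7.9524
Step 3: 1 + 0.2 * 7.9524 = 2.59048
Step 4: T0 = 291.5 * 2.59048 = 755.12 K

755.12


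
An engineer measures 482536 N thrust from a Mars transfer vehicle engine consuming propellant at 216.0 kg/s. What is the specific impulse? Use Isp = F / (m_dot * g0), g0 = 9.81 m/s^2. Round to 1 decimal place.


Step 1: m_dot * g0 = 216.0 * 9.81 = 2118.96
Step 2: Isp = 482536 / 2118.96 = 227.7 s

227.7


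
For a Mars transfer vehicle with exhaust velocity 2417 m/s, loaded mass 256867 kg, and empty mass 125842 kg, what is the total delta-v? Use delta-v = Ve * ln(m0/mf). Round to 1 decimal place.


Step 1: Mass ratio m0/mf = 256867 / 125842 = 2.041187
Step 2: ln(2.041187) = 0.713531
Step 3: delta-v = 2417 * 0.713531 = 1724.6 m/s

1724.6


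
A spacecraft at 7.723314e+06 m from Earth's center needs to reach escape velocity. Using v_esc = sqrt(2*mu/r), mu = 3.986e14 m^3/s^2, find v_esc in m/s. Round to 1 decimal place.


Step 1: 2*mu/r = 2 * 3.986e14 / 7.723314e+06 = 103219939.0055
Step 2: v_esc = sqrt(103219939.0055) = 10159.7 m/s

10159.7


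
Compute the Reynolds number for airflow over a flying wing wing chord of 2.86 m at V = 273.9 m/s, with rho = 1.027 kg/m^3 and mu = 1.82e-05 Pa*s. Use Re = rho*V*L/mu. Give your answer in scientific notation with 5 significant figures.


Step 1: Numerator = rho * V * L = 1.027 * 273.9 * 2.86 = 804.504558
Step 2: Re = 804.504558 / 1.82e-05
Step 3: Re = 4.4204e+07

4.4204e+07


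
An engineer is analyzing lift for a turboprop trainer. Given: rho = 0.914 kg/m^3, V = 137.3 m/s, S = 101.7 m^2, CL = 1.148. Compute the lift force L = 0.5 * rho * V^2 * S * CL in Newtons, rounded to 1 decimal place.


Step 1: Calculate dynamic pressure q = 0.5 * 0.914 * 137.3^2 = 0.5 * 0.914 * 18851.29 = 8615.0395 Pa
Step 2: Multiply by wing area and lift coefficient: L = 8615.0395 * 101.7 * 1.148
Step 3: L = 876149.5202 * 1.148 = 1005819.6 N

1005819.6


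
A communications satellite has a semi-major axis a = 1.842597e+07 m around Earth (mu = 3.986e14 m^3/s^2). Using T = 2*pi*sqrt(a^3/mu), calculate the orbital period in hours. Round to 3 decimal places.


Step 1: a^3 / mu = 6.255918e+21 / 3.986e14 = 1.569473e+07
Step 2: sqrt(1.569473e+07) = 3961.6572 s
Step 3: T = 2*pi * 3961.6572 = 24891.83 s
Step 4: T in hours = 24891.83 / 3600 = 6.914 hours

6.914


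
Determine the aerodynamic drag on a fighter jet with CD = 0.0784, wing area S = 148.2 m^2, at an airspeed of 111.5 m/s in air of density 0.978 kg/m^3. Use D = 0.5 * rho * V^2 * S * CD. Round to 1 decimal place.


Step 1: Dynamic pressure q = 0.5 * 0.978 * 111.5^2 = 6079.3702 Pa
Step 2: Drag D = q * S * CD = 6079.3702 * 148.2 * 0.0784
Step 3: D = 70635.5 N

70635.5


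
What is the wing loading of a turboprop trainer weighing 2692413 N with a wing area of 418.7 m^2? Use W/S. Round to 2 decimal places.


Step 1: Wing loading = W / S = 2692413 / 418.7
Step 2: Wing loading = 6430.41 N/m^2

6430.41


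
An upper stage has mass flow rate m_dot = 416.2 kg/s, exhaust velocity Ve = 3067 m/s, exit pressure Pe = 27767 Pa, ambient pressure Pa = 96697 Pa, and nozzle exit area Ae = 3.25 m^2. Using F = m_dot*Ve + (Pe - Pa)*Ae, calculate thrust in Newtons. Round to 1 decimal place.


Step 1: Momentum thrust = m_dot * Ve = 416.2 * 3067 = 1276485.4 N
Step 2: Pressure thrust = (Pe - Pa) * Ae = (27767 - 96697) * 3.25 = -224022.50 N
Step 3: Total thrust F = 1276485.4 + -224022.50 = 1052462.9 N

1052462.9


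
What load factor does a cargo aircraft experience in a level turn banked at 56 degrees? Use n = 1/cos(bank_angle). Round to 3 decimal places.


Step 1: Convert 56 degrees to radians = 0.977384
Step 2: cos(56 deg) = 0.559193
Step 3: n = 1 / 0.559193 = 1.788

1.788


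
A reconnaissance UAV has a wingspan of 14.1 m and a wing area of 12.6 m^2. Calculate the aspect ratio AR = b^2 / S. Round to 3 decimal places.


Step 1: b^2 = 14.1^2 = 198.81
Step 2: AR = 198.81 / 12.6 = 15.779

15.779


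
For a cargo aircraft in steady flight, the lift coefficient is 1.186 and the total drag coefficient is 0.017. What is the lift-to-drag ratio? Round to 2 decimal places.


Step 1: L/D = CL / CD = 1.186 / 0.017
Step 2: L/D = 69.76

69.76


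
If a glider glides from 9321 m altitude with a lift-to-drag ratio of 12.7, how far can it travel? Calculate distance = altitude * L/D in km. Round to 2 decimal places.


Step 1: Glide distance = altitude * L/D = 9321 * 12.7 = 118376.7 m
Step 2: Convert to km: 118376.7 / 1000 = 118.38 km

118.38


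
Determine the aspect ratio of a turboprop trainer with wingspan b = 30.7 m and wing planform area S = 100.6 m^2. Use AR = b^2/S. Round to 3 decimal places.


Step 1: b^2 = 30.7^2 = 942.49
Step 2: AR = 942.49 / 100.6 = 9.369

9.369


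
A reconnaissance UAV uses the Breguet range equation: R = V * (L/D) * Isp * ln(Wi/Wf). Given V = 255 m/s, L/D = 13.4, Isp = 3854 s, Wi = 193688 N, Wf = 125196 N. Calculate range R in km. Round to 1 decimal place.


Step 1: Coefficient = V * (L/D) * Isp = 255 * 13.4 * 3854 = 13169118.0 m
Step 2: Wi/Wf = 193688 / 125196 = 1.547078
Step 3: ln(1.547078) = 0.436368
Step 4: R = 13169118.0 * 0.436368 = 5746583.1 m = 5746.6 km

5746.6


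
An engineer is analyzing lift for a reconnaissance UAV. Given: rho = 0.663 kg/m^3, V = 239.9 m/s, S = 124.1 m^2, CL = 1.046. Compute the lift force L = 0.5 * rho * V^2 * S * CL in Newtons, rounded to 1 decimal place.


Step 1: Calculate dynamic pressure q = 0.5 * 0.663 * 239.9^2 = 0.5 * 0.663 * 57552.01 = 19078.4913 Pa
Step 2: Multiply by wing area and lift coefficient: L = 19078.4913 * 124.1 * 1.046
Step 3: L = 2367640.7722 * 1.046 = 2476552.2 N

2476552.2


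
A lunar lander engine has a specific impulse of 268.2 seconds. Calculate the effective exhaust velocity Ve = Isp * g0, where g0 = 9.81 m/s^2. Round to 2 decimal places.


Step 1: Ve = Isp * g0 = 268.2 * 9.81
Step 2: Ve = 2631.04 m/s

2631.04


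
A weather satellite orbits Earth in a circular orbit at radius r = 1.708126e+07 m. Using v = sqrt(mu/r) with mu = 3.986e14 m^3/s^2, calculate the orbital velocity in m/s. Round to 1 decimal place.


Step 1: mu / r = 3.986e14 / 1.708126e+07 = 23335515.0615
Step 2: v = sqrt(23335515.0615) = 4830.7 m/s

4830.7


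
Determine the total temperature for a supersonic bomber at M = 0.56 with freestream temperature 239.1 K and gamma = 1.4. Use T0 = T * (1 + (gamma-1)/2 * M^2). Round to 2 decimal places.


Step 1: (gamma-1)/2 = 0.2
Step 2: M^2 = 0.3136
Step 3: 1 + 0.2 * 0.3136 = 1.06272
Step 4: T0 = 239.1 * 1.06272 = 254.10 K

254.10


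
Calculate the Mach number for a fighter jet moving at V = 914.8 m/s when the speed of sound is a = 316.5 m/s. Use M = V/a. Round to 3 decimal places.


Step 1: M = V / a = 914.8 / 316.5
Step 2: M = 2.890

2.890


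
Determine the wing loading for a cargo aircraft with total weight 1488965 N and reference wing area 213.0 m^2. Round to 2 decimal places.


Step 1: Wing loading = W / S = 1488965 / 213.0
Step 2: Wing loading = 6990.45 N/m^2

6990.45


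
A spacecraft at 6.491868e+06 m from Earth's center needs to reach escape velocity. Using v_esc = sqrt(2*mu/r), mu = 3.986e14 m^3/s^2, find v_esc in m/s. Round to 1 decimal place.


Step 1: 2*mu/r = 2 * 3.986e14 / 6.491868e+06 = 122799785.8244
Step 2: v_esc = sqrt(122799785.8244) = 11081.5 m/s

11081.5


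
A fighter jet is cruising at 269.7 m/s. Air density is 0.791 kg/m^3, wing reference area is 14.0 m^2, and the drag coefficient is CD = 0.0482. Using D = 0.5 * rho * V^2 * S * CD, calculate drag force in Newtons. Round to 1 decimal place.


Step 1: Dynamic pressure q = 0.5 * 0.791 * 269.7^2 = 28767.9146 Pa
Step 2: Drag D = q * S * CD = 28767.9146 * 14.0 * 0.0482
Step 3: D = 19412.6 N

19412.6


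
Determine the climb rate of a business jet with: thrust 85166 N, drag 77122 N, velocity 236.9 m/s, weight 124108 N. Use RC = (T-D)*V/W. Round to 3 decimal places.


Step 1: Excess thrust = T - D = 85166 - 77122 = 8044 N
Step 2: Excess power = 8044 * 236.9 = 1905623.6 W
Step 3: RC = 1905623.6 / 124108 = 15.355 m/s

15.355


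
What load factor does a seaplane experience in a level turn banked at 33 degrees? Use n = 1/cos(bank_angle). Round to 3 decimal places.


Step 1: Convert 33 degrees to radians = 0.575959
Step 2: cos(33 deg) = 0.838671
Step 3: n = 1 / 0.838671 = 1.192

1.192


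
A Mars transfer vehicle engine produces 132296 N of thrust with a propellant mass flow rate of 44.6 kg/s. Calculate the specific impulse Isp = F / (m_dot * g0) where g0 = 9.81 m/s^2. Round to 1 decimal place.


Step 1: m_dot * g0 = 44.6 * 9.81 = 437.53
Step 2: Isp = 132296 / 437.53 = 302.4 s

302.4


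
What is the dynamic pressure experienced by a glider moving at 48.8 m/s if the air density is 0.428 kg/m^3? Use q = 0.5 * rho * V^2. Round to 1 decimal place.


Step 1: V^2 = 48.8^2 = 2381.44
Step 2: q = 0.5 * 0.428 * 2381.44
Step 3: q = 509.6 Pa

509.6


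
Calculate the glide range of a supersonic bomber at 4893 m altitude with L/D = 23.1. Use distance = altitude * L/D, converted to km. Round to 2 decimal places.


Step 1: Glide distance = altitude * L/D = 4893 * 23.1 = 113028.3 m
Step 2: Convert to km: 113028.3 / 1000 = 113.03 km

113.03


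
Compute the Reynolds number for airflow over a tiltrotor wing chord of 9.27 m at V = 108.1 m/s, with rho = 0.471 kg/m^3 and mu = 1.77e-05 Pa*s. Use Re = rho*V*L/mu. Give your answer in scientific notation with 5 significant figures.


Step 1: Numerator = rho * V * L = 0.471 * 108.1 * 9.27 = 471.982977
Step 2: Re = 471.982977 / 1.77e-05
Step 3: Re = 2.6666e+07

2.6666e+07


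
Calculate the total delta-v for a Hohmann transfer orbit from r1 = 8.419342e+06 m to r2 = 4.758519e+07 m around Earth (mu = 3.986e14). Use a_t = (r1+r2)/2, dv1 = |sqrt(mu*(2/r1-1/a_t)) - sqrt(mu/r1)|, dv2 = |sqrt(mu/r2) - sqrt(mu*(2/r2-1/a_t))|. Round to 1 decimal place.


Step 1: Transfer semi-major axis a_t = (8.419342e+06 + 4.758519e+07) / 2 = 2.800227e+07 m
Step 2: v1 (circular at r1) = sqrt(mu/r1) = 6880.65 m/s
Step 3: v_t1 = sqrt(mu*(2/r1 - 1/a_t)) = 8969.51 m/s
Step 4: dv1 = |8969.51 - 6880.65| = 2088.86 m/s
Step 5: v2 (circular at r2) = 2894.23 m/s, v_t2 = 1586.99 m/s
Step 6: dv2 = |2894.23 - 1586.99| = 1307.23 m/s
Step 7: Total delta-v = 2088.86 + 1307.23 = 3396.1 m/s

3396.1


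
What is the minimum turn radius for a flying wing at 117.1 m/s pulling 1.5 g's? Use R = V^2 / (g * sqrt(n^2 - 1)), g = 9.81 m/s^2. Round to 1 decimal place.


Step 1: V^2 = 117.1^2 = 13712.41
Step 2: n^2 - 1 = 1.5^2 - 1 = 1.25
Step 3: sqrt(1.25) = 1.118034
Step 4: R = 13712.41 / (9.81 * 1.118034) = 1250.2 m

1250.2


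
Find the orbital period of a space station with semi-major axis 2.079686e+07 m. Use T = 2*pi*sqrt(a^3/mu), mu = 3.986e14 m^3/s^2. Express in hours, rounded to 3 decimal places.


Step 1: a^3 / mu = 8.994837e+21 / 3.986e14 = 2.256607e+07
Step 2: sqrt(2.256607e+07) = 4750.3762 s
Step 3: T = 2*pi * 4750.3762 = 29847.49 s
Step 4: T in hours = 29847.49 / 3600 = 8.291 hours

8.291


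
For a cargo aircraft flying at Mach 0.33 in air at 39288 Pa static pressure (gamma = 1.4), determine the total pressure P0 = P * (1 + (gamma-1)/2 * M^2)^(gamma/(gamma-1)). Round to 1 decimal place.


Step 1: (gamma-1)/2 * M^2 = 0.2 * 0.1089 = 0.02178
Step 2: 1 + 0.02178 = 1.02178
Step 3: Exponent gamma/(gamma-1) = 3.5
Step 4: P0 = 39288 * 1.02178^3.5 = 42365.4 Pa

42365.4


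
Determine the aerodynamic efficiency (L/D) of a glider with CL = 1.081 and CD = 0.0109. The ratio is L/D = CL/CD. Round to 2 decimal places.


Step 1: L/D = CL / CD = 1.081 / 0.0109
Step 2: L/D = 99.17

99.17


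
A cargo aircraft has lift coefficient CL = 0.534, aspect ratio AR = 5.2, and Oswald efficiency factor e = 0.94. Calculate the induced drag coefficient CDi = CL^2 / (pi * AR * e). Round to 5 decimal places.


Step 1: CL^2 = 0.534^2 = 0.285156
Step 2: pi * AR * e = 3.14159 * 5.2 * 0.94 = 15.356105
Step 3: CDi = 0.285156 / 15.356105 = 0.01857

0.01857


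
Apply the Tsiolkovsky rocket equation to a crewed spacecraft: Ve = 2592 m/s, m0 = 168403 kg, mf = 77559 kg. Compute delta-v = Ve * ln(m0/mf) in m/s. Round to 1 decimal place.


Step 1: Mass ratio m0/mf = 168403 / 77559 = 2.171289
Step 2: ln(2.171289) = 0.775321
Step 3: delta-v = 2592 * 0.775321 = 2009.6 m/s

2009.6


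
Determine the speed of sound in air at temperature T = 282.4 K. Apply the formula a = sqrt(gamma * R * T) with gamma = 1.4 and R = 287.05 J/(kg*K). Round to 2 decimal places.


Step 1: gamma * R * T = 1.4 * 287.05 * 282.4 = 113488.088
Step 2: a = sqrt(113488.088) = 336.88 m/s

336.88


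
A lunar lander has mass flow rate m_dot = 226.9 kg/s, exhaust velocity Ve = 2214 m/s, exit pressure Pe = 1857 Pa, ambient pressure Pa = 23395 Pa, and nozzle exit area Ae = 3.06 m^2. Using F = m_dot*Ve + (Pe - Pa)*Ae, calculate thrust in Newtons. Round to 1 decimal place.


Step 1: Momentum thrust = m_dot * Ve = 226.9 * 2214 = 502356.6 N
Step 2: Pressure thrust = (Pe - Pa) * Ae = (1857 - 23395) * 3.06 = -65906.28 N
Step 3: Total thrust F = 502356.6 + -65906.28 = 436450.3 N

436450.3


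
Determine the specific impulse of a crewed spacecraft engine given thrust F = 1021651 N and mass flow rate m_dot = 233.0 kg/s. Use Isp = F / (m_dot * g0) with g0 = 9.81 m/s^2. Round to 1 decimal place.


Step 1: m_dot * g0 = 233.0 * 9.81 = 2285.73
Step 2: Isp = 1021651 / 2285.73 = 447.0 s

447.0


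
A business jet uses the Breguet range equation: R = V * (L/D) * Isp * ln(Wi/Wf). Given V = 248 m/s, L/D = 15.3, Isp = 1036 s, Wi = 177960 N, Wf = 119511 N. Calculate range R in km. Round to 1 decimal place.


Step 1: Coefficient = V * (L/D) * Isp = 248 * 15.3 * 1036 = 3930998.4 m
Step 2: Wi/Wf = 177960 / 119511 = 1.489068
Step 3: ln(1.489068) = 0.39815
Step 4: R = 3930998.4 * 0.39815 = 1565128.5 m = 1565.1 km

1565.1


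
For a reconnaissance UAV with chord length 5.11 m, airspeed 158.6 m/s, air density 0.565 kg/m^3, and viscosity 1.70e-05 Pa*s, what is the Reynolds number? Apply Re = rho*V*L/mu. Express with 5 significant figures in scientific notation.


Step 1: Numerator = rho * V * L = 0.565 * 158.6 * 5.11 = 457.90199
Step 2: Re = 457.90199 / 1.70e-05
Step 3: Re = 2.6935e+07

2.6935e+07


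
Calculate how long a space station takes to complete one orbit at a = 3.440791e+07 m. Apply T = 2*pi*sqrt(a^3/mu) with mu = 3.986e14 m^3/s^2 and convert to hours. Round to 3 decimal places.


Step 1: a^3 / mu = 4.073567e+22 / 3.986e14 = 1.021969e+08
Step 2: sqrt(1.021969e+08) = 10109.2467 s
Step 3: T = 2*pi * 10109.2467 = 63518.27 s
Step 4: T in hours = 63518.27 / 3600 = 17.644 hours

17.644


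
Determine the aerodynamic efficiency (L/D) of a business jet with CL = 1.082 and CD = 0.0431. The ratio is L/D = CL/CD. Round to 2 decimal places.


Step 1: L/D = CL / CD = 1.082 / 0.0431
Step 2: L/D = 25.10

25.10


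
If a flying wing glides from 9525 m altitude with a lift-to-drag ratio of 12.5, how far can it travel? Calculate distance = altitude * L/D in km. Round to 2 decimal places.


Step 1: Glide distance = altitude * L/D = 9525 * 12.5 = 119062.5 m
Step 2: Convert to km: 119062.5 / 1000 = 119.06 km

119.06


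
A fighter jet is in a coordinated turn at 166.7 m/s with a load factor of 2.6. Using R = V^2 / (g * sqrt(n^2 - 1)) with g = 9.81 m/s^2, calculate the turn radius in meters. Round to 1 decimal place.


Step 1: V^2 = 166.7^2 = 27788.89
Step 2: n^2 - 1 = 2.6^2 - 1 = 5.76
Step 3: sqrt(5.76) = 2.4
Step 4: R = 27788.89 / (9.81 * 2.4) = 1180.3 m

1180.3


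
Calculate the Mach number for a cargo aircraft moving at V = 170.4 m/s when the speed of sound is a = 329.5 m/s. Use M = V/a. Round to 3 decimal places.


Step 1: M = V / a = 170.4 / 329.5
Step 2: M = 0.517

0.517


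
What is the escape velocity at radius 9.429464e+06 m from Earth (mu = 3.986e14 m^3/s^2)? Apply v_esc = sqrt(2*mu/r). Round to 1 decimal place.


Step 1: 2*mu/r = 2 * 3.986e14 / 9.429464e+06 = 84543511.6991
Step 2: v_esc = sqrt(84543511.6991) = 9194.8 m/s

9194.8


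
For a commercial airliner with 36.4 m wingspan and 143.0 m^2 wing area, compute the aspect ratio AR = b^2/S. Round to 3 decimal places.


Step 1: b^2 = 36.4^2 = 1324.96
Step 2: AR = 1324.96 / 143.0 = 9.265

9.265


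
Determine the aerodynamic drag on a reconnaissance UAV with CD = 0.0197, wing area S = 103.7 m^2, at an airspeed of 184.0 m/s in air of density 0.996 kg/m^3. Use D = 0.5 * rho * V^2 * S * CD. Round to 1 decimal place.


Step 1: Dynamic pressure q = 0.5 * 0.996 * 184.0^2 = 16860.288 Pa
Step 2: Drag D = q * S * CD = 16860.288 * 103.7 * 0.0197
Step 3: D = 34443.7 N

34443.7


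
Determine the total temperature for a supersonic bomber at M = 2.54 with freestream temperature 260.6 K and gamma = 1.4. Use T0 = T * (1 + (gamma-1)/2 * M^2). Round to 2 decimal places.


Step 1: (gamma-1)/2 = 0.2
Step 2: M^2 = 6.4516
Step 3: 1 + 0.2 * 6.4516 = 2.29032
Step 4: T0 = 260.6 * 2.29032 = 596.86 K

596.86


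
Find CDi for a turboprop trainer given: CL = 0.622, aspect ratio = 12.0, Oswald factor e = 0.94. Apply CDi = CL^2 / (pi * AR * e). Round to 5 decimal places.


Step 1: CL^2 = 0.622^2 = 0.386884
Step 2: pi * AR * e = 3.14159 * 12.0 * 0.94 = 35.437165
Step 3: CDi = 0.386884 / 35.437165 = 0.01092

0.01092


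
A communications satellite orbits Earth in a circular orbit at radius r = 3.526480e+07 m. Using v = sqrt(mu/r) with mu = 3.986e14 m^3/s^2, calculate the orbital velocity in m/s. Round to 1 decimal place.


Step 1: mu / r = 3.986e14 / 3.526480e+07 = 11303055.7383
Step 2: v = sqrt(11303055.7383) = 3362.0 m/s

3362.0


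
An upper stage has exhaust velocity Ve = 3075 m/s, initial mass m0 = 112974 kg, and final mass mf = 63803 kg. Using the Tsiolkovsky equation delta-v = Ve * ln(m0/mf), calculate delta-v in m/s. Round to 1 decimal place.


Step 1: Mass ratio m0/mf = 112974 / 63803 = 1.770669
Step 2: ln(1.770669) = 0.571357
Step 3: delta-v = 3075 * 0.571357 = 1756.9 m/s

1756.9


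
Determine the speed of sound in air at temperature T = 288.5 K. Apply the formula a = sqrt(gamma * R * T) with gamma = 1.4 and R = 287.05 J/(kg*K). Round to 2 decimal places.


Step 1: gamma * R * T = 1.4 * 287.05 * 288.5 = 115939.495
Step 2: a = sqrt(115939.495) = 340.50 m/s

340.50


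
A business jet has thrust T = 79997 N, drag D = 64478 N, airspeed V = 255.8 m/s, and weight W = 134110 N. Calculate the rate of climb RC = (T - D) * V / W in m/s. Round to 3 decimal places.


Step 1: Excess thrust = T - D = 79997 - 64478 = 15519 N
Step 2: Excess power = 15519 * 255.8 = 3969760.2 W
Step 3: RC = 3969760.2 / 134110 = 29.601 m/s

29.601


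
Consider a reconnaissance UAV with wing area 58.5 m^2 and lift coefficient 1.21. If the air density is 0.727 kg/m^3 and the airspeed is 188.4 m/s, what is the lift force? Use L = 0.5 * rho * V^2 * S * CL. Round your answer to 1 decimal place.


Step 1: Calculate dynamic pressure q = 0.5 * 0.727 * 188.4^2 = 0.5 * 0.727 * 35494.56 = 12902.2726 Pa
Step 2: Multiply by wing area and lift coefficient: L = 12902.2726 * 58.5 * 1.21
Step 3: L = 754782.9448 * 1.21 = 913287.4 N

913287.4


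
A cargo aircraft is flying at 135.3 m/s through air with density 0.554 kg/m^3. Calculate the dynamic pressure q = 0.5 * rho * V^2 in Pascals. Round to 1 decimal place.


Step 1: V^2 = 135.3^2 = 18306.09
Step 2: q = 0.5 * 0.554 * 18306.09
Step 3: q = 5070.8 Pa

5070.8


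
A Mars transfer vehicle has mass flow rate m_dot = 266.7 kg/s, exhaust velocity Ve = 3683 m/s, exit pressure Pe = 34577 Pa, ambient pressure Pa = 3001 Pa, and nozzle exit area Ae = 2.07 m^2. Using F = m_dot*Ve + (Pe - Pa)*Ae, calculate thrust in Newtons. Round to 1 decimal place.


Step 1: Momentum thrust = m_dot * Ve = 266.7 * 3683 = 982256.1 N
Step 2: Pressure thrust = (Pe - Pa) * Ae = (34577 - 3001) * 2.07 = 65362.32 N
Step 3: Total thrust F = 982256.1 + 65362.32 = 1047618.4 N

1047618.4


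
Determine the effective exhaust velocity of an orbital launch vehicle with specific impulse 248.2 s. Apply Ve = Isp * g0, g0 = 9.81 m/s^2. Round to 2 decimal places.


Step 1: Ve = Isp * g0 = 248.2 * 9.81
Step 2: Ve = 2434.84 m/s

2434.84


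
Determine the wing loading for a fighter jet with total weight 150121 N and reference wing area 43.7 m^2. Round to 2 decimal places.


Step 1: Wing loading = W / S = 150121 / 43.7
Step 2: Wing loading = 3435.26 N/m^2

3435.26


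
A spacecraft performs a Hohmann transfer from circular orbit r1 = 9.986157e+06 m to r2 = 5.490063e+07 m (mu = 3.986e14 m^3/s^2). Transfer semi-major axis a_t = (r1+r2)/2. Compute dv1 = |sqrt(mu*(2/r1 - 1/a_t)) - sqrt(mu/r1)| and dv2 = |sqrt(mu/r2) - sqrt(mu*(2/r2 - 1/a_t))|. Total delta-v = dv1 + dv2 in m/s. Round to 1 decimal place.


Step 1: Transfer semi-major axis a_t = (9.986157e+06 + 5.490063e+07) / 2 = 3.244339e+07 m
Step 2: v1 (circular at r1) = sqrt(mu/r1) = 6317.85 m/s
Step 3: v_t1 = sqrt(mu*(2/r1 - 1/a_t)) = 8218.55 m/s
Step 4: dv1 = |8218.55 - 6317.85| = 1900.69 m/s
Step 5: v2 (circular at r2) = 2694.51 m/s, v_t2 = 1494.91 m/s
Step 6: dv2 = |2694.51 - 1494.91| = 1199.6 m/s
Step 7: Total delta-v = 1900.69 + 1199.6 = 3100.3 m/s

3100.3


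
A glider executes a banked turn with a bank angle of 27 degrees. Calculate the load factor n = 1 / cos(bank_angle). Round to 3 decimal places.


Step 1: Convert 27 degrees to radians = 0.471239
Step 2: cos(27 deg) = 0.891007
Step 3: n = 1 / 0.891007 = 1.122

1.122


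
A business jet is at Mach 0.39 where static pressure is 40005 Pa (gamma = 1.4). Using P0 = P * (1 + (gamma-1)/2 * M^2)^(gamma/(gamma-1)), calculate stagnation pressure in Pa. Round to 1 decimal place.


Step 1: (gamma-1)/2 * M^2 = 0.2 * 0.1521 = 0.03042
Step 2: 1 + 0.03042 = 1.03042
Step 3: Exponent gamma/(gamma-1) = 3.5
Step 4: P0 = 40005 * 1.03042^3.5 = 44428.8 Pa

44428.8


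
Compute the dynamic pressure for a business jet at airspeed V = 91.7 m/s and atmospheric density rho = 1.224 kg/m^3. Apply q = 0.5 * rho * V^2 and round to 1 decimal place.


Step 1: V^2 = 91.7^2 = 8408.89
Step 2: q = 0.5 * 1.224 * 8408.89
Step 3: q = 5146.2 Pa

5146.2


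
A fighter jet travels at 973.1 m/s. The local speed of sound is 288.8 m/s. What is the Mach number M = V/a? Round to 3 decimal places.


Step 1: M = V / a = 973.1 / 288.8
Step 2: M = 3.369

3.369


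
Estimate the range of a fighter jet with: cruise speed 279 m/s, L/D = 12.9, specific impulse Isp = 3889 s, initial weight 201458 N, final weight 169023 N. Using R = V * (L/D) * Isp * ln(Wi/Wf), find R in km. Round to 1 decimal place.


Step 1: Coefficient = V * (L/D) * Isp = 279 * 12.9 * 3889 = 13996899.9 m
Step 2: Wi/Wf = 201458 / 169023 = 1.191897
Step 3: ln(1.191897) = 0.175546
Step 4: R = 13996899.9 * 0.175546 = 2457101.5 m = 2457.1 km

2457.1


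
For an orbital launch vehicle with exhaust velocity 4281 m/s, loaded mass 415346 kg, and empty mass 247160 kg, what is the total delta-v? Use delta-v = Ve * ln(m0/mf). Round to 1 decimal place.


Step 1: Mass ratio m0/mf = 415346 / 247160 = 1.680474
Step 2: ln(1.680474) = 0.519076
Step 3: delta-v = 4281 * 0.519076 = 2222.2 m/s

2222.2


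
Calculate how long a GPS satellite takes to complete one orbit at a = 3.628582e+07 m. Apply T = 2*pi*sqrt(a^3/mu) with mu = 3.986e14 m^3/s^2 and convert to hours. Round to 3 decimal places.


Step 1: a^3 / mu = 4.777611e+22 / 3.986e14 = 1.198598e+08
Step 2: sqrt(1.198598e+08) = 10948.0498 s
Step 3: T = 2*pi * 10948.0498 = 68788.63 s
Step 4: T in hours = 68788.63 / 3600 = 19.108 hours

19.108


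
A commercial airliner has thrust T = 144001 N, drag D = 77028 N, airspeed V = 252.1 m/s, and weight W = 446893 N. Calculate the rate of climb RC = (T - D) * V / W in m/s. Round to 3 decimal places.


Step 1: Excess thrust = T - D = 144001 - 77028 = 66973 N
Step 2: Excess power = 66973 * 252.1 = 16883893.3 W
Step 3: RC = 16883893.3 / 446893 = 37.781 m/s

37.781


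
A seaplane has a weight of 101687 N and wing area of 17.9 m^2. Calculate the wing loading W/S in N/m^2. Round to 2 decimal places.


Step 1: Wing loading = W / S = 101687 / 17.9
Step 2: Wing loading = 5680.84 N/m^2

5680.84


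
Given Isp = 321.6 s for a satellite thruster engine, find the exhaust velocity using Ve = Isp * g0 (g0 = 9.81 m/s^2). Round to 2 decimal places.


Step 1: Ve = Isp * g0 = 321.6 * 9.81
Step 2: Ve = 3154.90 m/s

3154.90


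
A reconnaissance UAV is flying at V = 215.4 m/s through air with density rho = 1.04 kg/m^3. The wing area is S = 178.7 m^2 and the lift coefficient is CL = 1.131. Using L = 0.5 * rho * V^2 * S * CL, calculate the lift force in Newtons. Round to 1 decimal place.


Step 1: Calculate dynamic pressure q = 0.5 * 1.04 * 215.4^2 = 0.5 * 1.04 * 46397.16 = 24126.5232 Pa
Step 2: Multiply by wing area and lift coefficient: L = 24126.5232 * 178.7 * 1.131
Step 3: L = 4311409.6958 * 1.131 = 4876204.4 N

4876204.4


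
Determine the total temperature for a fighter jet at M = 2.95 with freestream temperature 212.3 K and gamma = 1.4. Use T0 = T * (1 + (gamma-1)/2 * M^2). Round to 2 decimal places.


Step 1: (gamma-1)/2 = 0.2
Step 2: M^2 = 8.7025
Step 3: 1 + 0.2 * 8.7025 = 2.7405
Step 4: T0 = 212.3 * 2.7405 = 581.81 K

581.81


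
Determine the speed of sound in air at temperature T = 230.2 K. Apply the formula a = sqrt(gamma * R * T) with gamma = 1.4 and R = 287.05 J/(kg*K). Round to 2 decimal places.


Step 1: gamma * R * T = 1.4 * 287.05 * 230.2 = 92510.474
Step 2: a = sqrt(92510.474) = 304.16 m/s

304.16


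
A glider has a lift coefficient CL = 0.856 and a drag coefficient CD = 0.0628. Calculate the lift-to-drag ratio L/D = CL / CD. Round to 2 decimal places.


Step 1: L/D = CL / CD = 0.856 / 0.0628
Step 2: L/D = 13.63

13.63


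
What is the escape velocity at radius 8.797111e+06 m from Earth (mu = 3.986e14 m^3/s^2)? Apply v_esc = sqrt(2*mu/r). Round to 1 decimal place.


Step 1: 2*mu/r = 2 * 3.986e14 / 8.797111e+06 = 90620659.4415
Step 2: v_esc = sqrt(90620659.4415) = 9519.5 m/s

9519.5


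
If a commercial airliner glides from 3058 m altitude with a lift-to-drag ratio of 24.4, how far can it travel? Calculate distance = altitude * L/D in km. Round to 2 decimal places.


Step 1: Glide distance = altitude * L/D = 3058 * 24.4 = 74615.2 m
Step 2: Convert to km: 74615.2 / 1000 = 74.62 km

74.62


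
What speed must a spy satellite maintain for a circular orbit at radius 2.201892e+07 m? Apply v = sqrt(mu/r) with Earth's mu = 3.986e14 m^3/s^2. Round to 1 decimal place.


Step 1: mu / r = 3.986e14 / 2.201892e+07 = 18102613.5705
Step 2: v = sqrt(18102613.5705) = 4254.7 m/s

4254.7


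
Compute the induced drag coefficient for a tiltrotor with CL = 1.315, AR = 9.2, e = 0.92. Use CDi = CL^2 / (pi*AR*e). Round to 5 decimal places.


Step 1: CL^2 = 1.315^2 = 1.729225
Step 2: pi * AR * e = 3.14159 * 9.2 * 0.92 = 26.59044
Step 3: CDi = 1.729225 / 26.59044 = 0.06503

0.06503


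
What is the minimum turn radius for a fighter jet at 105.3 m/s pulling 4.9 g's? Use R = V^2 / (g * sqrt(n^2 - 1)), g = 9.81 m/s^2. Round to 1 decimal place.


Step 1: V^2 = 105.3^2 = 11088.09
Step 2: n^2 - 1 = 4.9^2 - 1 = 23.01
Step 3: sqrt(23.01) = 4.796874
Step 4: R = 11088.09 / (9.81 * 4.796874) = 235.6 m

235.6


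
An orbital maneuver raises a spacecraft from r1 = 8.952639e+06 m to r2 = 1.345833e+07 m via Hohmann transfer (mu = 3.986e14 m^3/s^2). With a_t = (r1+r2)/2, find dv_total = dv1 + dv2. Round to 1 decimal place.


Step 1: Transfer semi-major axis a_t = (8.952639e+06 + 1.345833e+07) / 2 = 1.120548e+07 m
Step 2: v1 (circular at r1) = sqrt(mu/r1) = 6672.57 m/s
Step 3: v_t1 = sqrt(mu*(2/r1 - 1/a_t)) = 7312.63 m/s
Step 4: dv1 = |7312.63 - 6672.57| = 640.06 m/s
Step 5: v2 (circular at r2) = 5442.18 m/s, v_t2 = 4864.44 m/s
Step 6: dv2 = |5442.18 - 4864.44| = 577.74 m/s
Step 7: Total delta-v = 640.06 + 577.74 = 1217.8 m/s

1217.8
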